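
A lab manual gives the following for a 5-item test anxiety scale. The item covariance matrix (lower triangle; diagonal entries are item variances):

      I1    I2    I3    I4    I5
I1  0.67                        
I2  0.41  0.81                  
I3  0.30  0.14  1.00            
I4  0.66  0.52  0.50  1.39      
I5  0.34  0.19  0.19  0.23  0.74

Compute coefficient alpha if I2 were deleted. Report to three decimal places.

Remaining items: I1, I3, I4, I5 (k = 4).
sum of item variances = 0.67 + 1.00 + 1.39 + 0.74 = 3.80
σ²_total = 3.80 + 2 × 2.22 = 8.24
α (item deleted) = (4/3)·(1 − 3.80/8.24) = 0.718

coefficient alpha = 0.718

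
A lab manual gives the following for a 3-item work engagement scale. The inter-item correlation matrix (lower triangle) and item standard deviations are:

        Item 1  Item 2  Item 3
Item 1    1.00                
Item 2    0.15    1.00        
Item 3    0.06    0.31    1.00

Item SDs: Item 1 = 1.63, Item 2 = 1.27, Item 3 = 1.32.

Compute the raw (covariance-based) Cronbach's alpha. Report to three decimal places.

Cronbach's alpha = 0.363

Σσ²ᵢ = 1.63² + 1.27² + 1.32² = 6.0122
Covariances σ_ij = r_ij · s_i · s_j:
  σ(Item 1,Item 2) = 0.15 × 1.63 × 1.27 = 0.3105
  σ(Item 1,Item 3) = 0.06 × 1.63 × 1.32 = 0.1291
  σ(Item 2,Item 3) = 0.31 × 1.27 × 1.32 = 0.5197
σ²_T = Σσ²ᵢ + 2·Σσ_ij = 6.0122 + 2 × 0.9593 = 7.9308
α = (3/2)·(1 − 6.0122/7.9308) = 0.363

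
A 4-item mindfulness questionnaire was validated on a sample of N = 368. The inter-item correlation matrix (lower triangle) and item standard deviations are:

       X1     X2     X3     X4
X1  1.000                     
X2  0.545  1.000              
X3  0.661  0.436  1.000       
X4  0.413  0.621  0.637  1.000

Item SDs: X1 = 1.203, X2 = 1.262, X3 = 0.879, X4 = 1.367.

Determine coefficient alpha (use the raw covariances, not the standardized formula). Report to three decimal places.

Σσ²ᵢ = 1.203² + 1.262² + 0.879² + 1.367² = 5.6812
Covariances σ_ij = r_ij · s_i · s_j:
  σ(X1,X2) = 0.545 × 1.203 × 1.262 = 0.8274
  σ(X1,X3) = 0.661 × 1.203 × 0.879 = 0.6990
  σ(X1,X4) = 0.413 × 1.203 × 1.367 = 0.6792
  σ(X2,X3) = 0.436 × 1.262 × 0.879 = 0.4837
  σ(X2,X4) = 0.621 × 1.262 × 1.367 = 1.0713
  σ(X3,X4) = 0.637 × 0.879 × 1.367 = 0.7654
σ²_T = Σσ²ᵢ + 2·Σσ_ij = 5.6812 + 2 × 4.5260 = 14.7332
α = (4/3)·(1 − 5.6812/14.7332) = 0.819

α = 0.819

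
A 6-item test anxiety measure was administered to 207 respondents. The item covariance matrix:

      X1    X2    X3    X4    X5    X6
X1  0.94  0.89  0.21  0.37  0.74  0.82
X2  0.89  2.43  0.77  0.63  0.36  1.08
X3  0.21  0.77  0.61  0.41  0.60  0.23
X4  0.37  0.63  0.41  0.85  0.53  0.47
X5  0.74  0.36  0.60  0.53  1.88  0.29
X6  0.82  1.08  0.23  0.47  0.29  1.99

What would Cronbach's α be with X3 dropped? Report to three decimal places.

Remaining items: X1, X2, X4, X5, X6 (k = 5).
sum of item variances = 0.94 + 2.43 + 0.85 + 1.88 + 1.99 = 8.09
σ²_total = 8.09 + 2 × 6.18 = 20.45
α (item deleted) = (5/4)·(1 − 8.09/20.45) = 0.756

α = 0.756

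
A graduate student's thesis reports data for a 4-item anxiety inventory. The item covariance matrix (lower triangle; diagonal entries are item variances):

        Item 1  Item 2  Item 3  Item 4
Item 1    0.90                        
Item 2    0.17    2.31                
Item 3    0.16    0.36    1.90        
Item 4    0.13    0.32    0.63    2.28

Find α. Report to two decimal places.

Σσ²ᵢ = 0.90 + 2.31 + 1.90 + 2.28 = 7.39
Σ_{i<j} σ_ij = 1.77
total variance = 7.39 + 2 × 1.77 = 10.93
α = (k/(k−1))·(1 − Σσ²ᵢ/total variance) = (4/3)·(1 − 7.39/10.93) = 0.43

α = 0.43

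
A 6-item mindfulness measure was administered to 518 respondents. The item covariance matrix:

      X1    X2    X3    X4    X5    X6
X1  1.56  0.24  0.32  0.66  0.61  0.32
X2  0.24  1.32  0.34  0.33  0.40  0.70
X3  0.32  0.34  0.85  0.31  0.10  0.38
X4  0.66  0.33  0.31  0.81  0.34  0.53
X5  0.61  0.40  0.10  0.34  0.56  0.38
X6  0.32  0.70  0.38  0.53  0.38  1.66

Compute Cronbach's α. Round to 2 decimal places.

Σσᵢ² = 1.56 + 1.32 + 0.85 + 0.81 + 0.56 + 1.66 = 6.76
Sum of the distinct covariances = 5.96
Var(T) = 6.76 + 2 × 5.96 = 18.68
α = (k/(k−1))·(1 − Σσᵢ²/Var(T)) = (6/5)·(1 − 6.76/18.68) = 0.77

α = 0.77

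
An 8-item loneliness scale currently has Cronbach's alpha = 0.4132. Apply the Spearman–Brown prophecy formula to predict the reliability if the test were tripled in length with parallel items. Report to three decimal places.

predicted reliability = 0.679

Length factor m = 3
α' = m·α / (1 + (m−1)·α)
   = 3 × 0.4132 / (1 + (3 − 1) × 0.4132)
   = 1.2396 / 1.8264 = 0.679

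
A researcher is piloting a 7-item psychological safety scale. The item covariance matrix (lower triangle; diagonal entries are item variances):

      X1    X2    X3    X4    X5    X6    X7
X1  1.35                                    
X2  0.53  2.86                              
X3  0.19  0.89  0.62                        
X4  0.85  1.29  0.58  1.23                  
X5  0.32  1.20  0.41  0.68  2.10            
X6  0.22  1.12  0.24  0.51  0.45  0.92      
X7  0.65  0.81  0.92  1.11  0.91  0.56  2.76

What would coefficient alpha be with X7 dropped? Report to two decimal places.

coefficient alpha = 0.81

Remaining items: X1, X2, X3, X4, X5, X6 (k = 6).
Σσᵢ² = 1.35 + 2.86 + 0.62 + 1.23 + 2.10 + 0.92 = 9.08
σ²_total = 9.08 + 2 × 9.48 = 28.04
α (item deleted) = (6/5)·(1 − 9.08/28.04) = 0.81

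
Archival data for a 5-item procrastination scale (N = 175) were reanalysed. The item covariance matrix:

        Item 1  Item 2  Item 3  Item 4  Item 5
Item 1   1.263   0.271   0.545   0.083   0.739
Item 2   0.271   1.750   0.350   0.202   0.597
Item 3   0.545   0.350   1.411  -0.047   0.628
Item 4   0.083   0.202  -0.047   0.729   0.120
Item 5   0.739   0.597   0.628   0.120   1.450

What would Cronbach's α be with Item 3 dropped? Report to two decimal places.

Remaining items: Item 1, Item 2, Item 4, Item 5 (k = 4).
Σσ²ᵢ = 1.263 + 1.750 + 0.729 + 1.450 = 5.192
σ²_T = 5.192 + 2 × 2.012 = 9.216
α (item deleted) = (4/3)·(1 − 5.192/9.216) = 0.58

α = 0.58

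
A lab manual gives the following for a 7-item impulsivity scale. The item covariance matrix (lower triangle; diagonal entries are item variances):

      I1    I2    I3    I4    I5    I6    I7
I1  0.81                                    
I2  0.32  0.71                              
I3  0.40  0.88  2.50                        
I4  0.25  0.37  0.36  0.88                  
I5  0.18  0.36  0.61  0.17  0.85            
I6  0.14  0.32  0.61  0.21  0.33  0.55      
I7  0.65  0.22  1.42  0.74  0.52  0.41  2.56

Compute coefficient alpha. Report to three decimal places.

Σσᵢ² = 0.81 + 0.71 + 2.50 + 0.88 + 0.85 + 0.55 + 2.56 = 8.86
Sum of off-diagonal covariances = 9.47
σ²_T = 8.86 + 2 × 9.47 = 27.80
α = (k/(k−1))·(1 − Σσᵢ²/σ²_T) = (7/6)·(1 − 8.86/27.80) = 0.795

α = 0.795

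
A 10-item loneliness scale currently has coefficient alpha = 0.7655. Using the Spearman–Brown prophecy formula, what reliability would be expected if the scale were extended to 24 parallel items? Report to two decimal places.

Length factor m = 24/10 = 2.4000
α' = m·α / (1 + (m−1)·α)
   = 24/10 × 0.7655 / (1 + (24/10 − 1) × 0.7655)
   = 1.8372 / 2.0717 = 0.89

predicted reliability = 0.89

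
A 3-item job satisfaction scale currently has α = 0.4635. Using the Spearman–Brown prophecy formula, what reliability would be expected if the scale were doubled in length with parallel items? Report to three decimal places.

Length factor m = 2
α' = m·α / (1 + (m−1)·α)
   = 2 × 0.4635 / (1 + (2 − 1) × 0.4635)
   = 0.9270 / 1.4635 = 0.633

predicted reliability = 0.633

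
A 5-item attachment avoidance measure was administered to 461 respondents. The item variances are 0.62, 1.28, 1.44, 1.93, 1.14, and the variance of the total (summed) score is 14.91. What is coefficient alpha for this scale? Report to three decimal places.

α = 0.713

Σσ²ᵢ = 0.62 + 1.28 + 1.44 + 1.93 + 1.14 = 6.41
α = (k/(k−1))·(1 − Σσ²ᵢ/Var(T)) = (5/4)·(1 − 6.41/14.91) = 0.713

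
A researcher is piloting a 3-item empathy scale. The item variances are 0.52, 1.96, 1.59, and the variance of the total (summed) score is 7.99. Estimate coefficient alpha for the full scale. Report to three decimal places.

α = 0.736

sum of item variances = 0.52 + 1.96 + 1.59 = 4.07
α = (k/(k−1))·(1 − sum of item variances/total variance) = (3/2)·(1 − 4.07/7.99) = 0.736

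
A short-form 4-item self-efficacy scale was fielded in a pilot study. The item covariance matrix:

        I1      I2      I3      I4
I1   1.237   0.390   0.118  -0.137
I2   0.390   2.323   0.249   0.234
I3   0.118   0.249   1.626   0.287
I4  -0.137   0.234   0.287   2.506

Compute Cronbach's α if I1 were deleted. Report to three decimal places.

Remaining items: I2, I3, I4 (k = 3).
Σσ²ᵢ = 2.323 + 1.626 + 2.506 = 6.455
σ²_T = 6.455 + 2 × 0.770 = 7.995
α (item deleted) = (3/2)·(1 − 6.455/7.995) = 0.289

Cronbach's α = 0.289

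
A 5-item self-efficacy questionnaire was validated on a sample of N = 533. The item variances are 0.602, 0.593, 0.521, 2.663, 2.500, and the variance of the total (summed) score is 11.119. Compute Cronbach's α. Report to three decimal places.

Cronbach's α = 0.477

sum of item variances = 0.602 + 0.593 + 0.521 + 2.663 + 2.500 = 6.879
α = (k/(k−1))·(1 − sum of item variances/σ²_T) = (5/4)·(1 − 6.879/11.119) = 0.477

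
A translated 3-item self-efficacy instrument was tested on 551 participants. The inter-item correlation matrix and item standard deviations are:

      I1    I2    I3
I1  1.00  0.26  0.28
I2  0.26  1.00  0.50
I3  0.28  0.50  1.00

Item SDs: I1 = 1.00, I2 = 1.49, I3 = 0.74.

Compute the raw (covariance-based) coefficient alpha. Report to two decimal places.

α = 0.57

Σσ²ᵢ = 1.00² + 1.49² + 0.74² = 3.7677
Covariances σ_ij = r_ij · s_i · s_j:
  σ(I1,I2) = 0.26 × 1.00 × 1.49 = 0.3874
  σ(I1,I3) = 0.28 × 1.00 × 0.74 = 0.2072
  σ(I2,I3) = 0.50 × 1.49 × 0.74 = 0.5513
σ²_T = Σσ²ᵢ + 2·Σσ_ij = 3.7677 + 2 × 1.1459 = 6.0595
α = (3/2)·(1 − 3.7677/6.0595) = 0.57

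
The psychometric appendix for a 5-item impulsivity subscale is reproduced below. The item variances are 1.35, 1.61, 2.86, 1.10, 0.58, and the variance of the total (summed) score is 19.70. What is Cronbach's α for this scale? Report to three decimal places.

Cronbach's α = 0.774

sum of item variances = 1.35 + 1.61 + 2.86 + 1.10 + 0.58 = 7.50
α = (k/(k−1))·(1 − sum of item variances/Var(T)) = (5/4)·(1 − 7.50/19.70) = 0.774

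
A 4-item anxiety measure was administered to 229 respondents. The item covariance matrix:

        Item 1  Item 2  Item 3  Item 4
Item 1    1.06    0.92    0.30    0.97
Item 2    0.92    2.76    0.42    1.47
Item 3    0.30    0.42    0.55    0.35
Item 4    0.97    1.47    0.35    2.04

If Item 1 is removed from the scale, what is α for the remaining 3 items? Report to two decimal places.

α = 0.68

Remaining items: Item 2, Item 3, Item 4 (k = 3).
Σσᵢ² = 2.76 + 0.55 + 2.04 = 5.35
Var(T) = 5.35 + 2 × 2.24 = 9.83
α (item deleted) = (3/2)·(1 − 5.35/9.83) = 0.68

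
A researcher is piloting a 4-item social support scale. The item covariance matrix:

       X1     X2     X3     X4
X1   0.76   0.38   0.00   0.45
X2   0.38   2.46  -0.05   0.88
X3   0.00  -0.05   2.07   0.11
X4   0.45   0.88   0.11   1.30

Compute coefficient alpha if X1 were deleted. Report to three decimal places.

coefficient alpha = 0.366

Remaining items: X2, X3, X4 (k = 3).
Σσ²ᵢ = 2.46 + 2.07 + 1.30 = 5.83
σ²_T = 5.83 + 2 × 0.94 = 7.71
α (item deleted) = (3/2)·(1 − 5.83/7.71) = 0.366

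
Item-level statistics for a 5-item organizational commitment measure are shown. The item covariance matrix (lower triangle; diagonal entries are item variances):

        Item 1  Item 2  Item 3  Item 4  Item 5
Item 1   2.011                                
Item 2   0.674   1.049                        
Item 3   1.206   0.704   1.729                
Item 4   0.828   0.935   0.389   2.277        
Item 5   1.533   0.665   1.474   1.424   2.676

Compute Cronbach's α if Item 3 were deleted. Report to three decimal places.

Remaining items: Item 1, Item 2, Item 4, Item 5 (k = 4).
ΣVar(i) = 2.011 + 1.049 + 2.277 + 2.676 = 8.013
σ²_total = 8.013 + 2 × 6.059 = 20.131
α (item deleted) = (4/3)·(1 − 8.013/20.131) = 0.803

α = 0.803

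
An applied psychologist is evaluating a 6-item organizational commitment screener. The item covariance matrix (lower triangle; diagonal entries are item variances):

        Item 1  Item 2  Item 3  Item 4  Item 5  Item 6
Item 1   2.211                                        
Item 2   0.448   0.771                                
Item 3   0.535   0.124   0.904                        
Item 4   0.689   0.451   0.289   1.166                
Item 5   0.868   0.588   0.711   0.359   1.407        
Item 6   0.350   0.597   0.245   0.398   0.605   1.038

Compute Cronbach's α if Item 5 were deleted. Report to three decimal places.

Remaining items: Item 1, Item 2, Item 3, Item 4, Item 6 (k = 5).
Σσ²ᵢ = 2.211 + 0.771 + 0.904 + 1.166 + 1.038 = 6.090
σ²_T = 6.090 + 2 × 4.126 = 14.342
α (item deleted) = (5/4)·(1 − 6.090/14.342) = 0.719

Cronbach's α = 0.719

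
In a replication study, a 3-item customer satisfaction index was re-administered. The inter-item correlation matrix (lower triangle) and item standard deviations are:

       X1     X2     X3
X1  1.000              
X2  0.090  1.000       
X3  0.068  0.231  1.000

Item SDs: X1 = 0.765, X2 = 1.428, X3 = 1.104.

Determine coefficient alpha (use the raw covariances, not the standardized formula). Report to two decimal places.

α = 0.32

Σσ²ᵢ = 0.765² + 1.428² + 1.104² = 3.8432
Covariances σ_ij = r_ij · s_i · s_j:
  σ(X1,X2) = 0.090 × 0.765 × 1.428 = 0.0983
  σ(X1,X3) = 0.068 × 0.765 × 1.104 = 0.0574
  σ(X2,X3) = 0.231 × 1.428 × 1.104 = 0.3642
σ²_T = Σσ²ᵢ + 2·Σσ_ij = 3.8432 + 2 × 0.5199 = 4.8830
α = (3/2)·(1 − 3.8432/4.8830) = 0.32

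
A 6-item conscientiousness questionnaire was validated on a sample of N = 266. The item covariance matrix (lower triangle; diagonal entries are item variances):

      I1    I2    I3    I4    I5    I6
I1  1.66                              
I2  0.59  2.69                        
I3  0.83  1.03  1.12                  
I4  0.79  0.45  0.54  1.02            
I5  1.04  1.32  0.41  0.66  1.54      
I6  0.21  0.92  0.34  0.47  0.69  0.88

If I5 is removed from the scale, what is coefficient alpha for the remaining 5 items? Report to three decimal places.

Remaining items: I1, I2, I3, I4, I6 (k = 5).
sum of item variances = 1.66 + 2.69 + 1.12 + 1.02 + 0.88 = 7.37
σ²_T = 7.37 + 2 × 6.17 = 19.71
α (item deleted) = (5/4)·(1 − 7.37/19.71) = 0.783

coefficient alpha = 0.783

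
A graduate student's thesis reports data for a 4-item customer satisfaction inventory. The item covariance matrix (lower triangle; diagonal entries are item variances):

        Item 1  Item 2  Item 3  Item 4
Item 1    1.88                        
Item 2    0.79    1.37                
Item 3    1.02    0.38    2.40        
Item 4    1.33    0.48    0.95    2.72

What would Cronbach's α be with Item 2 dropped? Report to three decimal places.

Remaining items: Item 1, Item 3, Item 4 (k = 3).
Σσ²ᵢ = 1.88 + 2.40 + 2.72 = 7.00
σ²_T = 7.00 + 2 × 3.30 = 13.60
α (item deleted) = (3/2)·(1 − 7.00/13.60) = 0.728

Cronbach's α = 0.728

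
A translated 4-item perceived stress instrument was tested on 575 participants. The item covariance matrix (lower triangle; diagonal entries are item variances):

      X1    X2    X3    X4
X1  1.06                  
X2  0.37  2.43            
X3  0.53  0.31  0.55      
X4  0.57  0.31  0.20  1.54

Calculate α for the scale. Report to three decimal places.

α = 0.601

Σσᵢ² = 1.06 + 2.43 + 0.55 + 1.54 = 5.58
Σ_{i<j} σ_ij = 2.29
σ²_total = 5.58 + 2 × 2.29 = 10.16
α = (k/(k−1))·(1 − Σσᵢ²/σ²_total) = (4/3)·(1 − 5.58/10.16) = 0.601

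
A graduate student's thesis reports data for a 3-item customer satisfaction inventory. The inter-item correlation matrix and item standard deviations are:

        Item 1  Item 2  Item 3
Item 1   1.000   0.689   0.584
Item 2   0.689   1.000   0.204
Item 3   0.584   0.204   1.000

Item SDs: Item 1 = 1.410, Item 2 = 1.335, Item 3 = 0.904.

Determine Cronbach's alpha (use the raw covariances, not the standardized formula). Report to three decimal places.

Cronbach's alpha = 0.749

Σσ²ᵢ = 1.410² + 1.335² + 0.904² = 4.5875
Covariances σ_ij = r_ij · s_i · s_j:
  σ(Item 1,Item 2) = 0.689 × 1.410 × 1.335 = 1.2969
  σ(Item 1,Item 3) = 0.584 × 1.410 × 0.904 = 0.7444
  σ(Item 2,Item 3) = 0.204 × 1.335 × 0.904 = 0.2462
σ²_T = Σσ²ᵢ + 2·Σσ_ij = 4.5875 + 2 × 2.2875 = 9.1625
α = (3/2)·(1 − 4.5875/9.1625) = 0.749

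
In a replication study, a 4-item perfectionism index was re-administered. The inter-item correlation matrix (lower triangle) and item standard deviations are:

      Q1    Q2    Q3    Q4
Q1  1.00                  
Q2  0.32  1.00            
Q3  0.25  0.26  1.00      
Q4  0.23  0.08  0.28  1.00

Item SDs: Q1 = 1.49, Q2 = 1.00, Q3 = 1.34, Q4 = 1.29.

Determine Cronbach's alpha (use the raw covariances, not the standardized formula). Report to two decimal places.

Cronbach's alpha = 0.55

Σσ²ᵢ = 1.49² + 1.00² + 1.34² + 1.29² = 6.6798
Covariances σ_ij = r_ij · s_i · s_j:
  σ(Q1,Q2) = 0.32 × 1.49 × 1.00 = 0.4768
  σ(Q1,Q3) = 0.25 × 1.49 × 1.34 = 0.4992
  σ(Q1,Q4) = 0.23 × 1.49 × 1.29 = 0.4421
  σ(Q2,Q3) = 0.26 × 1.00 × 1.34 = 0.3484
  σ(Q2,Q4) = 0.08 × 1.00 × 1.29 = 0.1032
  σ(Q3,Q4) = 0.28 × 1.34 × 1.29 = 0.4840
σ²_T = Σσ²ᵢ + 2·Σσ_ij = 6.6798 + 2 × 2.3537 = 11.3872
α = (4/3)·(1 − 6.6798/11.3872) = 0.55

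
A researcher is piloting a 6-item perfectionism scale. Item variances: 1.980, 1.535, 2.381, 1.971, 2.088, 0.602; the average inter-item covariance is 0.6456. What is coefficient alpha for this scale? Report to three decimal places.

α = 0.777

sum of item variances = 1.980 + 1.535 + 2.381 + 1.971 + 2.088 + 0.602 = 10.557
Sum of the 15 distinct covariances = 15 × 0.6456 = 9.6840
Var(T) = sum of item variances + 2·Σcov = 10.557 + 2 × 9.6840 = 29.9250
α = (6/5)·(1 − 10.557/29.9250) = 0.777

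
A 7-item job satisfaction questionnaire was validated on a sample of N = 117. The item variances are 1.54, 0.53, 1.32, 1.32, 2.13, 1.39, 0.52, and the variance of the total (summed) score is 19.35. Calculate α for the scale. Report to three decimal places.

ΣVar(i) = 1.54 + 0.53 + 1.32 + 1.32 + 2.13 + 1.39 + 0.52 = 8.75
α = (k/(k−1))·(1 − ΣVar(i)/total variance) = (7/6)·(1 − 8.75/19.35) = 0.639

α = 0.639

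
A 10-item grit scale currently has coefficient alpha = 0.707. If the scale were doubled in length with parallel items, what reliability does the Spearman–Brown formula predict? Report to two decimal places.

predicted reliability = 0.83

Length factor m = 2
α' = m·α / (1 + (m−1)·α)
   = 2 × 0.707 / (1 + (2 − 1) × 0.707)
   = 1.4140 / 1.7070 = 0.83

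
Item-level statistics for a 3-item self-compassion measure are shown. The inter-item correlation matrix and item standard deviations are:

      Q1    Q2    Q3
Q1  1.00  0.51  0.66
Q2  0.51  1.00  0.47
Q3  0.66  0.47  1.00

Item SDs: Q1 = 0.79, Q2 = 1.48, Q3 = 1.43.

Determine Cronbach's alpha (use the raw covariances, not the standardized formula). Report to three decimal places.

Cronbach's alpha = 0.735

Σσ²ᵢ = 0.79² + 1.48² + 1.43² = 4.8594
Covariances σ_ij = r_ij · s_i · s_j:
  σ(Q1,Q2) = 0.51 × 0.79 × 1.48 = 0.5963
  σ(Q1,Q3) = 0.66 × 0.79 × 1.43 = 0.7456
  σ(Q2,Q3) = 0.47 × 1.48 × 1.43 = 0.9947
σ²_T = Σσ²ᵢ + 2·Σσ_ij = 4.8594 + 2 × 2.3366 = 9.5326
α = (3/2)·(1 − 4.8594/9.5326) = 0.735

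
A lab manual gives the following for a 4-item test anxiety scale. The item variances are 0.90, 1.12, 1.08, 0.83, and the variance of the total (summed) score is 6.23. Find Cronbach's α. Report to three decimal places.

ΣVar(i) = 0.90 + 1.12 + 1.08 + 0.83 = 3.93
α = (k/(k−1))·(1 − ΣVar(i)/σ²_T) = (4/3)·(1 − 3.93/6.23) = 0.492

Cronbach's α = 0.492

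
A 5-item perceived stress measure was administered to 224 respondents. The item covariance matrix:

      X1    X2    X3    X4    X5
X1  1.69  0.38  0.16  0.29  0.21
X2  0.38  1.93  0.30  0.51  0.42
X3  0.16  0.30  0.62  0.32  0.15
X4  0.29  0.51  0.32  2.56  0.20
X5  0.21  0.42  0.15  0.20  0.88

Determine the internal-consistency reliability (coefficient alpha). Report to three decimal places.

α = 0.542

Σσᵢ² = 1.69 + 1.93 + 0.62 + 2.56 + 0.88 = 7.68
Sum of off-diagonal covariances = 2.94
σ²_total = 7.68 + 2 × 2.94 = 13.56
α = (k/(k−1))·(1 − Σσᵢ²/σ²_total) = (5/4)·(1 − 7.68/13.56) = 0.542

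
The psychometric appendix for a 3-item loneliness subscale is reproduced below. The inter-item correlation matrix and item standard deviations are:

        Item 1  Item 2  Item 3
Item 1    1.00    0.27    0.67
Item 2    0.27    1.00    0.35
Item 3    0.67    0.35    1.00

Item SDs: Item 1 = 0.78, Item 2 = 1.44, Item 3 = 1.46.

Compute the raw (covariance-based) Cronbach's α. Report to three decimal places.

Cronbach's α = 0.642

Σσ²ᵢ = 0.78² + 1.44² + 1.46² = 4.8136
Covariances σ_ij = r_ij · s_i · s_j:
  σ(Item 1,Item 2) = 0.27 × 0.78 × 1.44 = 0.3033
  σ(Item 1,Item 3) = 0.67 × 0.78 × 1.46 = 0.7630
  σ(Item 2,Item 3) = 0.35 × 1.44 × 1.46 = 0.7358
σ²_T = Σσ²ᵢ + 2·Σσ_ij = 4.8136 + 2 × 1.8021 = 8.4178
α = (3/2)·(1 − 4.8136/8.4178) = 0.642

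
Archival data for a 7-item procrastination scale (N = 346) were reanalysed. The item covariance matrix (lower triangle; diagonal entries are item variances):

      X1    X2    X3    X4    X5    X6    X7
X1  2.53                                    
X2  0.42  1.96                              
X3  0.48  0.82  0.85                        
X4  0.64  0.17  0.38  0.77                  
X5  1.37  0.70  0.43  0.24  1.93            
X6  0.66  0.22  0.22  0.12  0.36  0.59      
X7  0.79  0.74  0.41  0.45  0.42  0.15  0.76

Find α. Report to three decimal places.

ΣVar(i) = 2.53 + 1.96 + 0.85 + 0.77 + 1.93 + 0.59 + 0.76 = 9.39
Sum of the distinct covariances = 10.19
total variance = 9.39 + 2 × 10.19 = 29.77
α = (k/(k−1))·(1 − ΣVar(i)/total variance) = (7/6)·(1 − 9.39/29.77) = 0.799

α = 0.799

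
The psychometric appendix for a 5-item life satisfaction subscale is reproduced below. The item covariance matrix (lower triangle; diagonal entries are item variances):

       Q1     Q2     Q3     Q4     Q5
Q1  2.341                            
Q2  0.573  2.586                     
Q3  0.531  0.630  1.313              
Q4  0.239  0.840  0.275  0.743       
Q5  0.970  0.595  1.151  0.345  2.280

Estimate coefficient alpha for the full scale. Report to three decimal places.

sum of item variances = 2.341 + 2.586 + 1.313 + 0.743 + 2.280 = 9.263
Sum of off-diagonal covariances = 6.149
σ²_T = 9.263 + 2 × 6.149 = 21.561
α = (k/(k−1))·(1 − sum of item variances/σ²_T) = (5/4)·(1 − 9.263/21.561) = 0.713

coefficient alpha = 0.713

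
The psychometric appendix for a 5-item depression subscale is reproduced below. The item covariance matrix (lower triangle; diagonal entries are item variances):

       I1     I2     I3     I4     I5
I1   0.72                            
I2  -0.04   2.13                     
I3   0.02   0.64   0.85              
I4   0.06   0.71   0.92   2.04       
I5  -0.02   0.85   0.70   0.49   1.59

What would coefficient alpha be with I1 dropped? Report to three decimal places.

Remaining items: I2, I3, I4, I5 (k = 4).
sum of item variances = 2.13 + 0.85 + 2.04 + 1.59 = 6.61
σ²_total = 6.61 + 2 × 4.31 = 15.23
α (item deleted) = (4/3)·(1 − 6.61/15.23) = 0.755

coefficient alpha = 0.755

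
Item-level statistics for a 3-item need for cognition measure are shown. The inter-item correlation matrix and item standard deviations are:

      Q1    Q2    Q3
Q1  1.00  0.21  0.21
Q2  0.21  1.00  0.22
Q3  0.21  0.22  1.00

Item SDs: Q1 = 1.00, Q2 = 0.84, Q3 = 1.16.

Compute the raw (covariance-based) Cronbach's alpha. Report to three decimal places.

Σσ²ᵢ = 1.00² + 0.84² + 1.16² = 3.0512
Covariances σ_ij = r_ij · s_i · s_j:
  σ(Q1,Q2) = 0.21 × 1.00 × 0.84 = 0.1764
  σ(Q1,Q3) = 0.21 × 1.00 × 1.16 = 0.2436
  σ(Q2,Q3) = 0.22 × 0.84 × 1.16 = 0.2144
σ²_T = Σσ²ᵢ + 2·Σσ_ij = 3.0512 + 2 × 0.6344 = 4.3200
α = (3/2)·(1 − 3.0512/4.3200) = 0.441

α = 0.441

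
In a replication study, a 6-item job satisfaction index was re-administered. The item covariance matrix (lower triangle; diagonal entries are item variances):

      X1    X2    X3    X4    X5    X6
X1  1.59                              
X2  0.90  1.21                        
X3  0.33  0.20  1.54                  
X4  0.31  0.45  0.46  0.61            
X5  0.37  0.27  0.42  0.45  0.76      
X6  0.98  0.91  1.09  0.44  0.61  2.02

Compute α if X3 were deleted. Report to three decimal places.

α = 0.810

Remaining items: X1, X2, X4, X5, X6 (k = 5).
sum of item variances = 1.59 + 1.21 + 0.61 + 0.76 + 2.02 = 6.19
Var(T) = 6.19 + 2 × 5.69 = 17.57
α (item deleted) = (5/4)·(1 − 6.19/17.57) = 0.810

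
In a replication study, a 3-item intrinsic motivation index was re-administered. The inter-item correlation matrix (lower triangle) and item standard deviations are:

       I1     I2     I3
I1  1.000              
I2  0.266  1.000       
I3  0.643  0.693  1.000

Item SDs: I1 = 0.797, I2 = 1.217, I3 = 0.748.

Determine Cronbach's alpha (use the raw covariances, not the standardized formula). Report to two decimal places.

α = 0.73

Σσ²ᵢ = 0.797² + 1.217² + 0.748² = 2.6758
Covariances σ_ij = r_ij · s_i · s_j:
  σ(I1,I2) = 0.266 × 0.797 × 1.217 = 0.2580
  σ(I1,I3) = 0.643 × 0.797 × 0.748 = 0.3833
  σ(I2,I3) = 0.693 × 1.217 × 0.748 = 0.6308
σ²_T = Σσ²ᵢ + 2·Σσ_ij = 2.6758 + 2 × 1.2721 = 5.2200
α = (3/2)·(1 − 2.6758/5.2200) = 0.73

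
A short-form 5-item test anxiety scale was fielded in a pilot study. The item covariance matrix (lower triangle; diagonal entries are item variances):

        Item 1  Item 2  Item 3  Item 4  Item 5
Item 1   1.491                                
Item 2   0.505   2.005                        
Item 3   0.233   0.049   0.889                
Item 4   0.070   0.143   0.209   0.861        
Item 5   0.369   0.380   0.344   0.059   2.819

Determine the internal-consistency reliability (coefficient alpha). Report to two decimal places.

coefficient alpha = 0.46

ΣVar(i) = 1.491 + 2.005 + 0.889 + 0.861 + 2.819 = 8.065
Sum of the distinct covariances = 2.361
total variance = 8.065 + 2 × 2.361 = 12.787
α = (k/(k−1))·(1 − ΣVar(i)/total variance) = (5/4)·(1 − 8.065/12.787) = 0.46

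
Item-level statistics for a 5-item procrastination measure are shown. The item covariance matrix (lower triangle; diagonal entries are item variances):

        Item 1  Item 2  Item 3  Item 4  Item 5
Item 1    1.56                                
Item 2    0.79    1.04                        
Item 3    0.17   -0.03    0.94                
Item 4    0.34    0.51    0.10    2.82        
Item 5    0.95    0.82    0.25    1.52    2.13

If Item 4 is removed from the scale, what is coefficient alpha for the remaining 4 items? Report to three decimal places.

coefficient alpha = 0.680

Remaining items: Item 1, Item 2, Item 3, Item 5 (k = 4).
Σσ²ᵢ = 1.56 + 1.04 + 0.94 + 2.13 = 5.67
total variance = 5.67 + 2 × 2.95 = 11.57
α (item deleted) = (4/3)·(1 − 5.67/11.57) = 0.680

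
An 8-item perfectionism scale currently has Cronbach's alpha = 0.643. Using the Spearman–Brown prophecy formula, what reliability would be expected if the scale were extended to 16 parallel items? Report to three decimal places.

Length factor m = 16/8 = 2.0000
α' = m·α / (1 + (m−1)·α)
   = 16/8 × 0.643 / (1 + (16/8 − 1) × 0.643)
   = 1.2860 / 1.6430 = 0.783

predicted reliability = 0.783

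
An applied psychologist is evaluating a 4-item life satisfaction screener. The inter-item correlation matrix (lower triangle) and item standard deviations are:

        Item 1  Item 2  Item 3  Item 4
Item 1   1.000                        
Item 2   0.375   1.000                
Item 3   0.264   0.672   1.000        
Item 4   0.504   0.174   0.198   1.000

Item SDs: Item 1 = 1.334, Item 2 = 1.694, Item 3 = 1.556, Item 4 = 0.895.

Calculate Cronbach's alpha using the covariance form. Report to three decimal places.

α = 0.697

Σσ²ᵢ = 1.334² + 1.694² + 1.556² + 0.895² = 7.8714
Covariances σ_ij = r_ij · s_i · s_j:
  σ(Item 1,Item 2) = 0.375 × 1.334 × 1.694 = 0.8474
  σ(Item 1,Item 3) = 0.264 × 1.334 × 1.556 = 0.5480
  σ(Item 1,Item 4) = 0.504 × 1.334 × 0.895 = 0.6017
  σ(Item 2,Item 3) = 0.672 × 1.694 × 1.556 = 1.7713
  σ(Item 2,Item 4) = 0.174 × 1.694 × 0.895 = 0.2638
  σ(Item 3,Item 4) = 0.198 × 1.556 × 0.895 = 0.2757
σ²_T = Σσ²ᵢ + 2·Σσ_ij = 7.8714 + 2 × 4.3079 = 16.4872
α = (4/3)·(1 − 7.8714/16.4872) = 0.697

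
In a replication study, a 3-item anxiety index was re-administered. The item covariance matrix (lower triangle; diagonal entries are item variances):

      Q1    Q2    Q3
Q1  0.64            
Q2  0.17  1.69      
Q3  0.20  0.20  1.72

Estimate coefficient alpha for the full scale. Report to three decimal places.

coefficient alpha = 0.329

sum of item variances = 0.64 + 1.69 + 1.72 = 4.05
Sum of off-diagonal covariances = 0.57
Var(T) = 4.05 + 2 × 0.57 = 5.19
α = (k/(k−1))·(1 − sum of item variances/Var(T)) = (3/2)·(1 − 4.05/5.19) = 0.329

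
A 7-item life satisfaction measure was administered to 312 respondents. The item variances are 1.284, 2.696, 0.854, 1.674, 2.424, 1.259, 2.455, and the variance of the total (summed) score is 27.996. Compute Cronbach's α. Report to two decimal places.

sum of item variances = 1.284 + 2.696 + 0.854 + 1.674 + 2.424 + 1.259 + 2.455 = 12.646
α = (k/(k−1))·(1 − sum of item variances/Var(T)) = (7/6)·(1 − 12.646/27.996) = 0.64

Cronbach's α = 0.64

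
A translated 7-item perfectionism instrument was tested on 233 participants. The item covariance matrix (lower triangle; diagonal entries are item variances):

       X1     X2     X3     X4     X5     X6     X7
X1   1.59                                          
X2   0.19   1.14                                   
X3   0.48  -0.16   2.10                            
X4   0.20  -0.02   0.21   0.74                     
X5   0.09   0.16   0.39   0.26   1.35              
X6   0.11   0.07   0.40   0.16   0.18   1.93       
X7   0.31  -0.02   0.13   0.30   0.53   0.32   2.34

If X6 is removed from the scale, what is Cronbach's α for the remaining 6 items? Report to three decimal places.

Cronbach's α = 0.477

Remaining items: X1, X2, X3, X4, X5, X7 (k = 6).
ΣVar(i) = 1.59 + 1.14 + 2.10 + 0.74 + 1.35 + 2.34 = 9.26
Var(T) = 9.26 + 2 × 3.05 = 15.36
α (item deleted) = (6/5)·(1 − 9.26/15.36) = 0.477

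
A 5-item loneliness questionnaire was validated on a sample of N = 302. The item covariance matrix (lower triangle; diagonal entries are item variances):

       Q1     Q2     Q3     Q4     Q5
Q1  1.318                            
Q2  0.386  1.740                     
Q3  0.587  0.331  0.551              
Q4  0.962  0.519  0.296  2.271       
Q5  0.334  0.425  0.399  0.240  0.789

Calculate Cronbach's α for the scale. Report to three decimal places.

Cronbach's α = 0.717

Σσ²ᵢ = 1.318 + 1.740 + 0.551 + 2.271 + 0.789 = 6.669
Sum of the distinct covariances = 4.479
σ²_total = 6.669 + 2 × 4.479 = 15.627
α = (k/(k−1))·(1 − Σσ²ᵢ/σ²_total) = (5/4)·(1 − 6.669/15.627) = 0.717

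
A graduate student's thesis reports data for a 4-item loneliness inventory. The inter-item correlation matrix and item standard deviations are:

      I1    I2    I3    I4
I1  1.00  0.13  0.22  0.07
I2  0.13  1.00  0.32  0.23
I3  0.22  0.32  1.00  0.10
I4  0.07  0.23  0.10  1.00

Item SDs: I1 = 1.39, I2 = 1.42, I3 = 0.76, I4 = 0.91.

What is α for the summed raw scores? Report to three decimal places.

Σσ²ᵢ = 1.39² + 1.42² + 0.76² + 0.91² = 5.3542
Covariances σ_ij = r_ij · s_i · s_j:
  σ(I1,I2) = 0.13 × 1.39 × 1.42 = 0.2566
  σ(I1,I3) = 0.22 × 1.39 × 0.76 = 0.2324
  σ(I1,I4) = 0.07 × 1.39 × 0.91 = 0.0885
  σ(I2,I3) = 0.32 × 1.42 × 0.76 = 0.3453
  σ(I2,I4) = 0.23 × 1.42 × 0.91 = 0.2972
  σ(I3,I4) = 0.10 × 0.76 × 0.91 = 0.0692
σ²_T = Σσ²ᵢ + 2·Σσ_ij = 5.3542 + 2 × 1.2892 = 7.9326
α = (4/3)·(1 − 5.3542/7.9326) = 0.433

α = 0.433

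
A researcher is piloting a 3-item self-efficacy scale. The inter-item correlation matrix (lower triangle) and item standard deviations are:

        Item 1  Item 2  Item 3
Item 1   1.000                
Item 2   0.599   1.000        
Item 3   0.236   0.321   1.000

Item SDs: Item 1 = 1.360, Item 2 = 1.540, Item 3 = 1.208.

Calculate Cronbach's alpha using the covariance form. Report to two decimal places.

Cronbach's alpha = 0.66

Σσ²ᵢ = 1.360² + 1.540² + 1.208² = 5.6805
Covariances σ_ij = r_ij · s_i · s_j:
  σ(Item 1,Item 2) = 0.599 × 1.360 × 1.540 = 1.2545
  σ(Item 1,Item 3) = 0.236 × 1.360 × 1.208 = 0.3877
  σ(Item 2,Item 3) = 0.321 × 1.540 × 1.208 = 0.5972
σ²_T = Σσ²ᵢ + 2·Σσ_ij = 5.6805 + 2 × 2.2394 = 10.1593
α = (3/2)·(1 − 5.6805/10.1593) = 0.66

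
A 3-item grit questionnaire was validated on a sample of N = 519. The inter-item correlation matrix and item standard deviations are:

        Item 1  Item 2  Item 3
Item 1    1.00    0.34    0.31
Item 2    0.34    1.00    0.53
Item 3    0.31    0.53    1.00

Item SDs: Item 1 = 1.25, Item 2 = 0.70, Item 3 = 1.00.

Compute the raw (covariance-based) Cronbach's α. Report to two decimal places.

Cronbach's α = 0.61

Σσ²ᵢ = 1.25² + 0.70² + 1.00² = 3.0525
Covariances σ_ij = r_ij · s_i · s_j:
  σ(Item 1,Item 2) = 0.34 × 1.25 × 0.70 = 0.2975
  σ(Item 1,Item 3) = 0.31 × 1.25 × 1.00 = 0.3875
  σ(Item 2,Item 3) = 0.53 × 0.70 × 1.00 = 0.3710
σ²_T = Σσ²ᵢ + 2·Σσ_ij = 3.0525 + 2 × 1.0560 = 5.1645
α = (3/2)·(1 − 3.0525/5.1645) = 0.61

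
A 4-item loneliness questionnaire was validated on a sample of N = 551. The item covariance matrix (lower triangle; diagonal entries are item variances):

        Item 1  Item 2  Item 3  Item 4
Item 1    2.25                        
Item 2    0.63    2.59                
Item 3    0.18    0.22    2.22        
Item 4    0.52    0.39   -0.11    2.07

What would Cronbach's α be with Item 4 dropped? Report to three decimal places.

Remaining items: Item 1, Item 2, Item 3 (k = 3).
sum of item variances = 2.25 + 2.59 + 2.22 = 7.06
total variance = 7.06 + 2 × 1.03 = 9.12
α (item deleted) = (3/2)·(1 − 7.06/9.12) = 0.339

Cronbach's α = 0.339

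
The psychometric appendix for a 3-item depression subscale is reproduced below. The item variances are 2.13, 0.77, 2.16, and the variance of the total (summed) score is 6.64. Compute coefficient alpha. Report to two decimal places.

α = 0.36

ΣVar(i) = 2.13 + 0.77 + 2.16 = 5.06
α = (k/(k−1))·(1 − ΣVar(i)/σ²_total) = (3/2)·(1 − 5.06/6.64) = 0.36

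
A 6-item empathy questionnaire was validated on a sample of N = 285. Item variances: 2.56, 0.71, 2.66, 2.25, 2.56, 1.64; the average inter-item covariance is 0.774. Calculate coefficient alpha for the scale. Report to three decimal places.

sum of item variances = 2.56 + 0.71 + 2.66 + 2.25 + 2.56 + 1.64 = 12.38
Sum of the 15 distinct covariances = 15 × 0.774 = 11.610
σ²_T = sum of item variances + 2·Σcov = 12.38 + 2 × 11.610 = 35.600
α = (6/5)·(1 − 12.38/35.600) = 0.783

coefficient alpha = 0.783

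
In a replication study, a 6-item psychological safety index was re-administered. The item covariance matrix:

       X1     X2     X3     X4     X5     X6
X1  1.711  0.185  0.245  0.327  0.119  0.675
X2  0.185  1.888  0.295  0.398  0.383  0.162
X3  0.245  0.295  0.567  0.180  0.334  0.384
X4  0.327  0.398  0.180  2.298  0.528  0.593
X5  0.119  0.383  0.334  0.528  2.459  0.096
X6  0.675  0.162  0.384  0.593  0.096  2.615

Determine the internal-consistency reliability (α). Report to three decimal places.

α = 0.551

Σσ²ᵢ = 1.711 + 1.888 + 0.567 + 2.298 + 2.459 + 2.615 = 11.538
Sum of off-diagonal covariances = 4.904
Var(T) = 11.538 + 2 × 4.904 = 21.346
α = (k/(k−1))·(1 − Σσ²ᵢ/Var(T)) = (6/5)·(1 − 11.538/21.346) = 0.551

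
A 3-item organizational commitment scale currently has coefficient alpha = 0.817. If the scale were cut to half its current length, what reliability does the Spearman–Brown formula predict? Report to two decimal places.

Length factor m = 1/2
α' = m·α / (1 − (1−m)·α)
   = 1/2 × 0.817 / (1 − (1 − 1/2) × 0.817)
   = 0.4085 / 0.5915 = 0.69

predicted reliability = 0.69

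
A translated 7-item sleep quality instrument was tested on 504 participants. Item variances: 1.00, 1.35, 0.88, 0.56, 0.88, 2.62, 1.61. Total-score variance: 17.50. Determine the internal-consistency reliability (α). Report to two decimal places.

sum of item variances = 1.00 + 1.35 + 0.88 + 0.56 + 0.88 + 2.62 + 1.61 = 8.90
α = (k/(k−1))·(1 − sum of item variances/Var(T)) = (7/6)·(1 − 8.90/17.50) = 0.57

α = 0.57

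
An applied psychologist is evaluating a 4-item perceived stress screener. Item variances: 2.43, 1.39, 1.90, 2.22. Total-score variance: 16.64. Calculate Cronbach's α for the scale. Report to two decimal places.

α = 0.70

ΣVar(i) = 2.43 + 1.39 + 1.90 + 2.22 = 7.94
α = (k/(k−1))·(1 − ΣVar(i)/σ²_total) = (4/3)·(1 − 7.94/16.64) = 0.70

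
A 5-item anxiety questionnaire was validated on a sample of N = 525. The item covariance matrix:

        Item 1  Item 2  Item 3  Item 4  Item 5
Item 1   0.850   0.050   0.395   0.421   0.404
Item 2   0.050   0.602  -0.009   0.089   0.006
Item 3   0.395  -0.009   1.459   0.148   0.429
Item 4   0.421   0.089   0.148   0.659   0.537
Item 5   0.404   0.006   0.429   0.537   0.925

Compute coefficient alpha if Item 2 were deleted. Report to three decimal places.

α = 0.727

Remaining items: Item 1, Item 3, Item 4, Item 5 (k = 4).
Σσ²ᵢ = 0.850 + 1.459 + 0.659 + 0.925 = 3.893
σ²_T = 3.893 + 2 × 2.334 = 8.561
α (item deleted) = (4/3)·(1 − 3.893/8.561) = 0.727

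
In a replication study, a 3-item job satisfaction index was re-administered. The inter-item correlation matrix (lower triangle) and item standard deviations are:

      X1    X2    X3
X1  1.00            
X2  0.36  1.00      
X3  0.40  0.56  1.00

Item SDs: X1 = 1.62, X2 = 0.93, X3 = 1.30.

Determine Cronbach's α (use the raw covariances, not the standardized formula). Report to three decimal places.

Σσ²ᵢ = 1.62² + 0.93² + 1.30² = 5.1793
Covariances σ_ij = r_ij · s_i · s_j:
  σ(X1,X2) = 0.36 × 1.62 × 0.93 = 0.5424
  σ(X1,X3) = 0.40 × 1.62 × 1.30 = 0.8424
  σ(X2,X3) = 0.56 × 0.93 × 1.30 = 0.6770
σ²_T = Σσ²ᵢ + 2·Σσ_ij = 5.1793 + 2 × 2.0618 = 9.3029
α = (3/2)·(1 − 5.1793/9.3029) = 0.665

Cronbach's α = 0.665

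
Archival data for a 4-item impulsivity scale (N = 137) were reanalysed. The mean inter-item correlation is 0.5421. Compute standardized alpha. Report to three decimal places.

Standardized α = k·r̄ / (1 + (k−1)·r̄) = 4 × 0.5421 / (1 + 3 × 0.5421)
  = 2.1684 / 2.6263 = 0.826

standardized alpha = 0.826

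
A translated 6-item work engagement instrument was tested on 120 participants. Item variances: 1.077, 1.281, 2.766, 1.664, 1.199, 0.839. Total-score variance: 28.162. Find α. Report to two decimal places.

α = 0.82

Σσᵢ² = 1.077 + 1.281 + 2.766 + 1.664 + 1.199 + 0.839 = 8.826
α = (k/(k−1))·(1 − Σσᵢ²/σ²_T) = (6/5)·(1 − 8.826/28.162) = 0.82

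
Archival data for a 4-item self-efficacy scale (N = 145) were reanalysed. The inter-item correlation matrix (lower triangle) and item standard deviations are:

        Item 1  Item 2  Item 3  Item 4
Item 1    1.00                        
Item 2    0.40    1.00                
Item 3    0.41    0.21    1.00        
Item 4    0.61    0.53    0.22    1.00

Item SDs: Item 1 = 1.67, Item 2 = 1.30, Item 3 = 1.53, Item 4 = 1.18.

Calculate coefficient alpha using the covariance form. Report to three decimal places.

coefficient alpha = 0.715

Σσ²ᵢ = 1.67² + 1.30² + 1.53² + 1.18² = 8.2122
Covariances σ_ij = r_ij · s_i · s_j:
  σ(Item 1,Item 2) = 0.40 × 1.67 × 1.30 = 0.8684
  σ(Item 1,Item 3) = 0.41 × 1.67 × 1.53 = 1.0476
  σ(Item 1,Item 4) = 0.61 × 1.67 × 1.18 = 1.2021
  σ(Item 2,Item 3) = 0.21 × 1.30 × 1.53 = 0.4177
  σ(Item 2,Item 4) = 0.53 × 1.30 × 1.18 = 0.8130
  σ(Item 3,Item 4) = 0.22 × 1.53 × 1.18 = 0.3972
σ²_T = Σσ²ᵢ + 2·Σσ_ij = 8.2122 + 2 × 4.7460 = 17.7042
α = (4/3)·(1 − 8.2122/17.7042) = 0.715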